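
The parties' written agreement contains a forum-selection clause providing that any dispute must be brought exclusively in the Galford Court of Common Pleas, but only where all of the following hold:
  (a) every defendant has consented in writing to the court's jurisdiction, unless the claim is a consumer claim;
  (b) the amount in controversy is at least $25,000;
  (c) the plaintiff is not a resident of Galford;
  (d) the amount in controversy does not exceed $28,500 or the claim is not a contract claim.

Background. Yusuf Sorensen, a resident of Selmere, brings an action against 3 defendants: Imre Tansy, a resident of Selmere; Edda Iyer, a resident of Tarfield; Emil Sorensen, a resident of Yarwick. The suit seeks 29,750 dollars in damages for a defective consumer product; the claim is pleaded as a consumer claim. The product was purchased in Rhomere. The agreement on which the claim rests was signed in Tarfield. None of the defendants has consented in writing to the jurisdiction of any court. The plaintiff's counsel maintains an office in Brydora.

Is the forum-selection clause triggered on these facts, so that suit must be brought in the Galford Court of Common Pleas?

Yes

The Galford Court of Common Pleas:
  (a) No such written consent has been filed. The proviso rescues it, though: the claim is a consumer claim. Satisfied.
  (b) The amount in controversy is USD 29,750, which meets the USD 25,000 floor. Satisfied.
  (c) The plaintiff resides in Selmere, which is not Galford. Met.
  (d) The claim is a consumer claim, not a contract claim — that alternative is enough. Condition met.
  → The clause applies.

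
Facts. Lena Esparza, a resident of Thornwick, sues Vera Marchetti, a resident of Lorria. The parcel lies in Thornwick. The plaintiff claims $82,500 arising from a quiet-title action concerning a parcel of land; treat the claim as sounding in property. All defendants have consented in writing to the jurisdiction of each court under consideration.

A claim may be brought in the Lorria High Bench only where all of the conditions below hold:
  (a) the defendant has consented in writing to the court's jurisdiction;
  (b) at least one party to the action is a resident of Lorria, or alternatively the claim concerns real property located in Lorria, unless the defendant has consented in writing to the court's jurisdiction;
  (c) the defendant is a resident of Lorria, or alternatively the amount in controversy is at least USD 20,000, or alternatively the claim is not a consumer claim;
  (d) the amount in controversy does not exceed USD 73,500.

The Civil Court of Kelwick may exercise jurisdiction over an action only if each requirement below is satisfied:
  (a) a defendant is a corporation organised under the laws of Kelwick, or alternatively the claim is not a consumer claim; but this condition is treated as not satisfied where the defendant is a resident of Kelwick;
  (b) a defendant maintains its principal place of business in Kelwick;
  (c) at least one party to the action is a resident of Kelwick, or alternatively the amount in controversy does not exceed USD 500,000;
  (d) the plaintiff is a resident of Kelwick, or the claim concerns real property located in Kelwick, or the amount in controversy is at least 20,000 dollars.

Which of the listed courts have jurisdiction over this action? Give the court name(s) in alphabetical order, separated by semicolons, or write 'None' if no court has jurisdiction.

The Lorria High Bench:
  (a) Every defendant has filed written consent. Condition met.
  (b) Vera Marchetti resides in Lorria, so one alternative holds. Condition met.
  (c) The defendant resides in Lorria, which satisfies one of the alternatives. Condition met.
  (d) The amount in controversy is USD 82,500, above the USD 73,500 ceiling. Not met.
  → Not every requirement is met — no jurisdiction.
The Civil Court of Kelwick:
  (a) The claim is a property claim, not a consumer claim, which satisfies one of the alternatives. The exception is not triggered, since the defendant resides in Lorria, not Kelwick. Met.
  (b) No defendant is a corporation. Fails.
  (c) The amount in controversy is $82,500, within the USD 500,000 ceiling, so one alternative holds. Met.
  (d) The amount in controversy is USD 82,500, which meets the $20,000 floor, so this disjunct is met. Satisfied.
  → Not every requirement is met — no jurisdiction.

None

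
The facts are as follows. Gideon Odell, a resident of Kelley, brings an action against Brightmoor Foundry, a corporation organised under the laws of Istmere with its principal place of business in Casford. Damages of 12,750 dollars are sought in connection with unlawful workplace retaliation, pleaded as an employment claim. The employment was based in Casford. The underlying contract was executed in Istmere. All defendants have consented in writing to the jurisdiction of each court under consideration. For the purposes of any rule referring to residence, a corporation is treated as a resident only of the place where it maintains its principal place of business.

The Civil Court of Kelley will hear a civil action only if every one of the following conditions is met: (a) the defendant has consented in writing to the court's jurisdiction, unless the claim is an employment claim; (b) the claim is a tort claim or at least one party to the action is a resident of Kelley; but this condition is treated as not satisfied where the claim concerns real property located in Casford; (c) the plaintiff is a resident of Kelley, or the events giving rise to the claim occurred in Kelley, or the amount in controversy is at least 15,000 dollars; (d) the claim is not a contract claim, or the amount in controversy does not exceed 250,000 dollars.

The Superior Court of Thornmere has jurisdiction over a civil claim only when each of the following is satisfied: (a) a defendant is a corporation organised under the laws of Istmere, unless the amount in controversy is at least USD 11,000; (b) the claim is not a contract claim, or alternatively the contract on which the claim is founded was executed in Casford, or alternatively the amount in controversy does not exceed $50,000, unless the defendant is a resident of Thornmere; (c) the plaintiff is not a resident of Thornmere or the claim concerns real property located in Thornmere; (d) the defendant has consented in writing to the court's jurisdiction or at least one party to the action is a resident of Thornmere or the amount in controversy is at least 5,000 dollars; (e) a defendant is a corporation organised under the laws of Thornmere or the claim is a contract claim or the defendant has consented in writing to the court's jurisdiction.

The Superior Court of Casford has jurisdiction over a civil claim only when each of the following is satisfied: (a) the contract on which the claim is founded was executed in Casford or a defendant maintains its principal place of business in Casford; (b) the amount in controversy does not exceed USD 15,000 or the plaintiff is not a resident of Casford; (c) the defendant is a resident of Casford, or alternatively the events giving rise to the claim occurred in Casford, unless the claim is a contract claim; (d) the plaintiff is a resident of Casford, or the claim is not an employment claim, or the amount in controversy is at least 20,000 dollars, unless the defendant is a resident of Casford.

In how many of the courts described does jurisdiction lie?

3

The Civil Court of Kelley:
  (a) Every defendant has filed written consent. Satisfied.
  (b) Gideon Odell resides in Kelley, which satisfies one of the alternatives. And the carve-out is inapplicable — the claim does not concern real property. Met.
  (c) The plaintiff resides in Kelley — that alternative is enough. Met.
  (d) The claim is an employment claim, not a contract claim, so this disjunct is met. Condition met.
  → Every requirement is satisfied — jurisdiction.
The Superior Court of Thornmere:
  (a) Brightmoor Foundry is organised under the laws of Istmere. Met.
  (b) The claim is an employment claim, not a contract claim, so this disjunct is met. Satisfied.
  (c) The plaintiff resides in Kelley, which is not Thornmere, which satisfies one of the alternatives. Met.
  (d) Every defendant has filed written consent — that alternative is enough. Condition met.
  (e) Every defendant has filed written consent — that alternative is enough. Met.
  → All conditions met; jurisdiction exists.
The Superior Court of Casford:
  (a) Brightmoor Foundry has its principal place of business in Casford, so one alternative holds. Met.
  (b) The amount in controversy is USD 12,750, within the 15,000 dollars ceiling — that alternative is enough. Condition met.
  (c) The defendant resides in Casford, so one alternative holds. Condition met.
  (d) The plaintiff resides in Kelley, not Casford; the claim is an employment claim; the amount in controversy is 12,750 dollars, below the USD 20,000 floor — every alternative fails. But the defendant resides in Casford, and the 'unless' clause therefore excuses the requirement. Condition met.
  → Jurisdiction lies.
Courts with jurisdiction: the Civil Court of Kelley, the Superior Court of Thornmere, the Superior Court of Casford — 3 in total.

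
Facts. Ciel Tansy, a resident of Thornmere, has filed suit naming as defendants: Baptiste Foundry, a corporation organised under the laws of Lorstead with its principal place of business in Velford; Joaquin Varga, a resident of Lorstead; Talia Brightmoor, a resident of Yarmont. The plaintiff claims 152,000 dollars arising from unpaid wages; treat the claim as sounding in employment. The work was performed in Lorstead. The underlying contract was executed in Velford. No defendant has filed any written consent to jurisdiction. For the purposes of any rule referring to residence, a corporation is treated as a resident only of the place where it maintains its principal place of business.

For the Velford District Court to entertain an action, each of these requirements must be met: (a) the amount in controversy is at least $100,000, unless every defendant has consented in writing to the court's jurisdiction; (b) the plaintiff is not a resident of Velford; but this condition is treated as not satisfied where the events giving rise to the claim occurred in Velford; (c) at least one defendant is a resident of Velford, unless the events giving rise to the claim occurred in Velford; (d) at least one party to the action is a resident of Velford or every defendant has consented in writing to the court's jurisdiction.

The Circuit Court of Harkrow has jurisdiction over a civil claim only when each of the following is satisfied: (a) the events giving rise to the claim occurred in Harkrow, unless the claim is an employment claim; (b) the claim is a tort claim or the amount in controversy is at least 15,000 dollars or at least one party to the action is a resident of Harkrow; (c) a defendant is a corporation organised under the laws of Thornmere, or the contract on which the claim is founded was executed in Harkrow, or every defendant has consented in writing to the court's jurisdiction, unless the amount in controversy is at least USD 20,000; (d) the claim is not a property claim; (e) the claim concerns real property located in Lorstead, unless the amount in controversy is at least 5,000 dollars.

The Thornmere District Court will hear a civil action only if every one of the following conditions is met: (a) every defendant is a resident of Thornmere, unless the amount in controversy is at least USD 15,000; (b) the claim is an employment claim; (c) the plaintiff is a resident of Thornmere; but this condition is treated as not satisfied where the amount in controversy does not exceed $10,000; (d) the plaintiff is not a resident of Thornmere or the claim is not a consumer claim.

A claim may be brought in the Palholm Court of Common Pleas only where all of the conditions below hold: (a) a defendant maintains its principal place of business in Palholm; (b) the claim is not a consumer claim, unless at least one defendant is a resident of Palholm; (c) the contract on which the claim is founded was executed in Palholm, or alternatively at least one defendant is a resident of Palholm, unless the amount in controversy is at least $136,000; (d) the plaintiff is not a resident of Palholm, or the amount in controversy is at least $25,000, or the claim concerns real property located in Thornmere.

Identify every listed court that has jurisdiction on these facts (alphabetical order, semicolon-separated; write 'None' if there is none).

The Velford District Court:
  (a) The amount in controversy is USD 152,000, which meets the $100,000 floor. Satisfied.
  (b) The plaintiff resides in Thornmere, which is not Velford. And the carve-out is inapplicable — the operative events occurred in Lorstead, not Velford. Condition met.
  (c) Baptiste Foundry resides in Velford. Met.
  (d) Baptiste Foundry resides in Velford, so this disjunct is met. Condition met.
  → All conditions met; jurisdiction exists.
The Circuit Court of Harkrow:
  (a) The operative events occurred in Lorstead, not Harkrow. However, the claim is an employment claim, so the 'unless' proviso supplies this condition. Met.
  (b) The amount in controversy is 152,000 dollars, which meets the USD 15,000 floor, so this disjunct is met. Met.
  (c) The corporate defendant(s) are organised in Lorstead, not Thornmere; the contract was executed in Velford, not Harkrow; no such written consent has been filed — none of the alternatives is met. The proviso rescues it, though: the amount in controversy is $152,000, which meets the USD 20,000 floor. Condition met.
  (d) The claim is an employment claim, not a property claim. Condition met.
  (e) The claim does not concern real property. The proviso rescues it, though: the amount in controversy is USD 152,000, which meets the $5,000 floor. Satisfied.
  → Jurisdiction lies.
The Thornmere District Court:
  (a) The defendants reside as follows — Baptiste Foundry in Velford, Joaquin Varga in Lorstead, Talia Brightmoor in Yarmont — not all in Thornmere. But the amount in controversy is $152,000, which meets the 15,000 dollars floor, and the 'unless' clause therefore excuses the requirement. Satisfied.
  (b) The claim is an employment claim. Condition met.
  (c) The plaintiff resides in Thornmere. And the carve-out is inapplicable — the amount in controversy is $152,000, above the USD 10,000 ceiling. Condition met.
  (d) The claim is an employment claim, not a consumer claim — that alternative is enough. Satisfied.
  → Jurisdiction lies.
The Palholm Court of Common Pleas:
  (a) The corporate defendant(s) have their principal place of business in Velford, not Palholm. Not met.
  (b) The claim is an employment claim, not a consumer claim. Met.
  (c) The contract was executed in Velford, not Palholm; no defendant resides in Palholm (they reside in Velford, Lorstead, Yarmont) — every alternative fails. But the amount in controversy is USD 152,000, which meets the 136,000 dollars floor, and the 'unless' clause therefore excuses the requirement. Met.
  (d) The plaintiff resides in Thornmere, which is not Palholm, so one alternative holds. Condition met.
  → No jurisdiction.

the Circuit Court of Harkrow; the Thornmere District Court; the Velford District Court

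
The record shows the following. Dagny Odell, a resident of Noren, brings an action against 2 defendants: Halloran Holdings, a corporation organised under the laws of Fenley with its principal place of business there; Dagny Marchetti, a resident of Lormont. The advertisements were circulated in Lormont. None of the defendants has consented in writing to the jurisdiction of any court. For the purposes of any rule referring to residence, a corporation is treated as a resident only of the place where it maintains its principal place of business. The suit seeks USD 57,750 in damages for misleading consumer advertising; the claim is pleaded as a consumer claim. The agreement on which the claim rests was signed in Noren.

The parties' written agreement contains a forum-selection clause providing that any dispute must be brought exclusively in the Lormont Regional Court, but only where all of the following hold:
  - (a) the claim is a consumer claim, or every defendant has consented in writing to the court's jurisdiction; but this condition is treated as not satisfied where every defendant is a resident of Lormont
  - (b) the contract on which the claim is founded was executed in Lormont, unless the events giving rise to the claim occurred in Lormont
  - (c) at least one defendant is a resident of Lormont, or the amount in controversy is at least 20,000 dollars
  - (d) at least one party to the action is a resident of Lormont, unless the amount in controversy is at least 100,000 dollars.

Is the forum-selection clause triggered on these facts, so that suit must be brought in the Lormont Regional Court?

Yes

The Lormont Regional Court:
  (a) The claim is a consumer claim, which satisfies one of the alternatives. The carve-out does not apply: the defendants reside as follows — Halloran Holdings in Fenley, Dagny Marchetti in Lormont — not all in Lormont. Satisfied.
  (b) The contract was executed in Noren, not Lormont. The proviso rescues it, though: the operative events occurred in Lormont. Condition met.
  (c) Dagny Marchetti resides in Lormont, which satisfies one of the alternatives. Met.
  (d) Dagny Marchetti resides in Lormont. Met.
  → The clause applies.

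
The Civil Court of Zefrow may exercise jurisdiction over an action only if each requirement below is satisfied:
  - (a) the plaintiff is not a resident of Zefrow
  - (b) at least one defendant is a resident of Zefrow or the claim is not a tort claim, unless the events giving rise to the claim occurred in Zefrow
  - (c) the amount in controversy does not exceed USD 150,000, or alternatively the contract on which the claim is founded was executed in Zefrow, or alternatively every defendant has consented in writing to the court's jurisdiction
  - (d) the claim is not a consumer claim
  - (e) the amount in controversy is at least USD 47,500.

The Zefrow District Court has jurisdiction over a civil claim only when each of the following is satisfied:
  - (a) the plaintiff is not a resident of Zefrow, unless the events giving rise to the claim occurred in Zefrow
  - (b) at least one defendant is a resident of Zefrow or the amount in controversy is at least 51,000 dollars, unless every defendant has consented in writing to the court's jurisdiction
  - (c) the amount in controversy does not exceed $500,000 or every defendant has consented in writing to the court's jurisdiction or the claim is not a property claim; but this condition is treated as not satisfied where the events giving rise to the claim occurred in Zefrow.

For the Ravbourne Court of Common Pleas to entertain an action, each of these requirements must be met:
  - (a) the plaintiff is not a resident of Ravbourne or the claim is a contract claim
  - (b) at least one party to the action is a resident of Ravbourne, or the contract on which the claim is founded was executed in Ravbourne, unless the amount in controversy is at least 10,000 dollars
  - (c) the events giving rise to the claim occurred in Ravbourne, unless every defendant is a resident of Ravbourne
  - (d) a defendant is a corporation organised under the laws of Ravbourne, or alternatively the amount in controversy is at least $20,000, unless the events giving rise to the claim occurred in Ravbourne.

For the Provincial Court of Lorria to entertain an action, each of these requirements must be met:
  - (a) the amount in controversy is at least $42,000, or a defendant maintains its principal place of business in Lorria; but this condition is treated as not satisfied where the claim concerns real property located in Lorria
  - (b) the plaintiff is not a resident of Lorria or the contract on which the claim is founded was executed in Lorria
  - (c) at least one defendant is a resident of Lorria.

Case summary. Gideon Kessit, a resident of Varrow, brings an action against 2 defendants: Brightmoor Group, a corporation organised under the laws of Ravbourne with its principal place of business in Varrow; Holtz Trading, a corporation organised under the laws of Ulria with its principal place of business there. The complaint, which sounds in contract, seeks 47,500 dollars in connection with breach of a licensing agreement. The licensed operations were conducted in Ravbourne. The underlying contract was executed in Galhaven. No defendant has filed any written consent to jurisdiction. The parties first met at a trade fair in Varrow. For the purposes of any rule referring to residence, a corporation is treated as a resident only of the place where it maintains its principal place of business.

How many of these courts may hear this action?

2

The Civil Court of Zefrow:
  (a) The plaintiff resides in Varrow, which is not Zefrow. Met.
  (b) The claim is a contract claim, not a tort claim — that alternative is enough. Met.
  (c) The amount in controversy is 47,500 dollars, within the 150,000 dollars ceiling — that alternative is enough. Condition met.
  (d) The claim is a contract claim, not a consumer claim. Condition met.
  (e) The amount in controversy is USD 47,500, which meets the 47,500 dollars floor. Condition met.
  → The court has jurisdiction.
The Zefrow District Court:
  (a) The plaintiff resides in Varrow, which is not Zefrow. Met.
  (b) No defendant resides in Zefrow (they reside in Varrow, Ulria); the amount in controversy is $47,500, below the 51,000 dollars floor — every alternative fails. Nor does the 'unless' clause help: no such written consent has been filed. Not met.
  (c) The amount in controversy is USD 47,500, within the USD 500,000 ceiling — that alternative is enough. And the carve-out is inapplicable — the operative events occurred in Ravbourne, not Zefrow. Met.
  → No jurisdiction.
The Ravbourne Court of Common Pleas:
  (a) The plaintiff resides in Varrow, which is not Ravbourne, so one alternative holds. Satisfied.
  (b) No party resides in Ravbourne; the contract was executed in Galhaven, not Ravbourne — none of the alternatives is met. But the amount in controversy is $47,500, which meets the USD 10,000 floor, and the 'unless' clause therefore excuses the requirement. Met.
  (c) The operative events occurred in Ravbourne. Met.
  (d) Brightmoor Group is organised under the laws of Ravbourne, so one alternative holds. Met.
  → All conditions met; jurisdiction exists.
The Provincial Court of Lorria:
  (a) The amount in controversy is USD 47,500, which meets the 42,000 dollars floor, so this disjunct is met. And the carve-out is inapplicable — the claim does not concern real property. Met.
  (b) The plaintiff resides in Varrow, which is not Lorria, which satisfies one of the alternatives. Condition met.
  (c) No defendant resides in Lorria (they reside in Varrow, Ulria). Condition not met.
  → Not every requirement is met — no jurisdiction.
Courts with jurisdiction: the Civil Court of Zefrow, the Ravbourne Court of Common Pleas — 2 in total.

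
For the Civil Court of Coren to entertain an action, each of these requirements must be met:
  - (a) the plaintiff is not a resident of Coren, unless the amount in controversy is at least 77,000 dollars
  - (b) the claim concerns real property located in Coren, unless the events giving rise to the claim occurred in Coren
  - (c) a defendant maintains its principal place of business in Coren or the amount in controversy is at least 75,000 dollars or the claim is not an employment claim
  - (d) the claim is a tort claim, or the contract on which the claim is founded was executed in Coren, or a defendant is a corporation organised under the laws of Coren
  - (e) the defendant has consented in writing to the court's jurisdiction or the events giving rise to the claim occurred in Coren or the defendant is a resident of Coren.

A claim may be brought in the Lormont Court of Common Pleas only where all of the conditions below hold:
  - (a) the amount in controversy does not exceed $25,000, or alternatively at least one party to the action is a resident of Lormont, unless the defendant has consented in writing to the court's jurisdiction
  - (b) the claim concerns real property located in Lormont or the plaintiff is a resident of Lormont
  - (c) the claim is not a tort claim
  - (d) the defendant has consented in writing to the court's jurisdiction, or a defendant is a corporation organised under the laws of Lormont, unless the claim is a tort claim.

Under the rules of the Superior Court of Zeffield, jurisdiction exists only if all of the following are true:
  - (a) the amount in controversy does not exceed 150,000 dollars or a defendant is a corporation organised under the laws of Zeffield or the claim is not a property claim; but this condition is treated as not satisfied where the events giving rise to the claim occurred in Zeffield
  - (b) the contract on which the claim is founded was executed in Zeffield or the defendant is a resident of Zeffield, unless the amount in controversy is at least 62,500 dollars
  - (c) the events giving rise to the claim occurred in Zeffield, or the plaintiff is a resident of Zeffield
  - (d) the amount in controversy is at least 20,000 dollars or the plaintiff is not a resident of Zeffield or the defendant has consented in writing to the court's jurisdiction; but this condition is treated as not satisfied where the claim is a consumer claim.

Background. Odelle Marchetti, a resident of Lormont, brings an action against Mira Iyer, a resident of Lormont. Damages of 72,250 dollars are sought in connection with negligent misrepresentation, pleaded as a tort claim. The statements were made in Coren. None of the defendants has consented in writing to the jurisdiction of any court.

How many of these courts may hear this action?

The Civil Court of Coren:
  (a) The plaintiff resides in Lormont, which is not Coren. Satisfied.
  (b) The claim does not concern real property. But the operative events occurred in Coren, and the 'unless' clause therefore excuses the requirement. Condition met.
  (c) The claim is a tort claim, not an employment claim — that alternative is enough. Met.
  (d) The claim is a tort claim — that alternative is enough. Condition met.
  (e) The operative events occurred in Coren, so one alternative holds. Condition met.
  → All conditions met; jurisdiction exists.
The Lormont Court of Common Pleas:
  (a) Odelle Marchetti resides in Lormont, which satisfies one of the alternatives. Condition met.
  (b) The plaintiff resides in Lormont, which satisfies one of the alternatives. Satisfied.
  (c) The claim is a tort claim. Condition not met.
  (d) No such written consent has been filed; no defendant is a corporation — no alternative holds. However, the claim is a tort claim, so the 'unless' proviso supplies this condition. Met.
  → The court lacks jurisdiction.
The Superior Court of Zeffield:
  (a) The amount in controversy is 72,250 dollars, within the USD 150,000 ceiling, so this disjunct is met. And the carve-out is inapplicable — the operative events occurred in Coren, not Zeffield. Condition met.
  (b) No contract (and hence no place of execution) is alleged; the defendant resides in Lormont, not Zeffield — every alternative fails. But the amount in controversy is USD 72,250, which meets the USD 62,500 floor, and the 'unless' clause therefore excuses the requirement. Met.
  (c) The operative events occurred in Coren, not Zeffield; the plaintiff resides in Lormont, not Zeffield — every alternative fails. Not met.
  (d) The amount in controversy is $72,250, which meets the $20,000 floor, so one alternative holds. The carve-out does not apply: the claim is a tort claim, not a consumer claim. Met.
  → At least one condition fails; no jurisdiction.
Courts with jurisdiction: the Civil Court of Coren — 1 in total.

1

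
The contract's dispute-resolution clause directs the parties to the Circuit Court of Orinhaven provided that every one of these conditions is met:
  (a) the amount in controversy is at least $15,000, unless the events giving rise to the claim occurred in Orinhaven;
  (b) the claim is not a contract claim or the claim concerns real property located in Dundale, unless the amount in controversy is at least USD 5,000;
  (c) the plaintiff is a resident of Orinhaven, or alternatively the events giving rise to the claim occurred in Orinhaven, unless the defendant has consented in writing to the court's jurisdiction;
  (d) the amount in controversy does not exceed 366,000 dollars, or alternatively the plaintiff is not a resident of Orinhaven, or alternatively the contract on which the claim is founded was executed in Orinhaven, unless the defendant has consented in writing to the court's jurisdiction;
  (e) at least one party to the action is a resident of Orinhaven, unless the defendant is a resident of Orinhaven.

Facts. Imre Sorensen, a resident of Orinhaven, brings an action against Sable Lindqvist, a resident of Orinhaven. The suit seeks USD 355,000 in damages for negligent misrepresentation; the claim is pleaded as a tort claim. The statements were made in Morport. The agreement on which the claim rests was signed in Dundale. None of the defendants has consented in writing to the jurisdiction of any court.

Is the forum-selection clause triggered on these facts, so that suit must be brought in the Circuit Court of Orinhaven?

The Circuit Court of Orinhaven:
  (a) The amount in controversy is $355,000, which meets the USD 15,000 floor. Satisfied.
  (b) The claim is a tort claim, not a contract claim — that alternative is enough. Satisfied.
  (c) The plaintiff resides in Orinhaven — that alternative is enough. Met.
  (d) The amount in controversy is 355,000 dollars, within the USD 366,000 ceiling, so one alternative holds. Satisfied.
  (e) Imre Sorensen resides in Orinhaven. Met.
  → The clause applies.

Yes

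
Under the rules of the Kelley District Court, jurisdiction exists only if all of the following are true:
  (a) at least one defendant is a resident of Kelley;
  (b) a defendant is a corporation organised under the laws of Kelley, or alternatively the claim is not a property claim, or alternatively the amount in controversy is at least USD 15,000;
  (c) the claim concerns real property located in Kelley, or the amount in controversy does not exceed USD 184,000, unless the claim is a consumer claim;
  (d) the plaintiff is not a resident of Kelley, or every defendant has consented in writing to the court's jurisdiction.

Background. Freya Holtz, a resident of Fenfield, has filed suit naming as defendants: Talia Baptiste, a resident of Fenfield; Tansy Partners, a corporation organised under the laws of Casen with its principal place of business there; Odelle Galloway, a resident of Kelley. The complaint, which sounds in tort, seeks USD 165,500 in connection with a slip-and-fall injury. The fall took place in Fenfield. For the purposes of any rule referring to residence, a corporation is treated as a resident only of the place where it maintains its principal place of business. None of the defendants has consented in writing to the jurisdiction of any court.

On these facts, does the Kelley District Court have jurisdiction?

The Kelley District Court:
  (a) Odelle Galloway resides in Kelley. Condition met.
  (b) The claim is a tort claim, not a property claim, so one alternative holds. Satisfied.
  (c) The amount in controversy is 165,500 dollars, within the USD 184,000 ceiling, so this disjunct is met. Satisfied.
  (d) The plaintiff resides in Fenfield, which is not Kelley, so one alternative holds. Met.
  → The court has jurisdiction.

Yes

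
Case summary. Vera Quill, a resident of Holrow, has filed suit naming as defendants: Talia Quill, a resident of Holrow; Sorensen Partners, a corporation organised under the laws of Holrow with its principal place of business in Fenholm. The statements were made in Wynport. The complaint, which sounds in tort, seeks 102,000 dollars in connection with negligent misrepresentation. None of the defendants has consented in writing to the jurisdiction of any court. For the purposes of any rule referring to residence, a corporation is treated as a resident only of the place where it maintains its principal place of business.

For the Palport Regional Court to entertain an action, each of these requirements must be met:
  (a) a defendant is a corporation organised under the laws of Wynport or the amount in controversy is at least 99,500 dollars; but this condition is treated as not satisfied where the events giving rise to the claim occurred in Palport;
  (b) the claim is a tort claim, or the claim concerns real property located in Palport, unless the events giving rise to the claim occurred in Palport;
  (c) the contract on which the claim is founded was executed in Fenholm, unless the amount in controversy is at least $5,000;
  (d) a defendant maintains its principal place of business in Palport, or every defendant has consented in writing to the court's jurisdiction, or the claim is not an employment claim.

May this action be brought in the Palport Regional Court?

Yes

The Palport Regional Court:
  (a) The amount in controversy is 102,000 dollars, which meets the $99,500 floor — that alternative is enough. And the carve-out is inapplicable — the operative events occurred in Wynport, not Palport. Condition met.
  (b) The claim is a tort claim, so this disjunct is met. Condition met.
  (c) No contract (and hence no place of execution) is alleged. The proviso rescues it, though: the amount in controversy is USD 102,000, which meets the 5,000 dollars floor. Met.
  (d) The claim is a tort claim, not an employment claim, which satisfies one of the alternatives. Satisfied.
  → Jurisdiction lies.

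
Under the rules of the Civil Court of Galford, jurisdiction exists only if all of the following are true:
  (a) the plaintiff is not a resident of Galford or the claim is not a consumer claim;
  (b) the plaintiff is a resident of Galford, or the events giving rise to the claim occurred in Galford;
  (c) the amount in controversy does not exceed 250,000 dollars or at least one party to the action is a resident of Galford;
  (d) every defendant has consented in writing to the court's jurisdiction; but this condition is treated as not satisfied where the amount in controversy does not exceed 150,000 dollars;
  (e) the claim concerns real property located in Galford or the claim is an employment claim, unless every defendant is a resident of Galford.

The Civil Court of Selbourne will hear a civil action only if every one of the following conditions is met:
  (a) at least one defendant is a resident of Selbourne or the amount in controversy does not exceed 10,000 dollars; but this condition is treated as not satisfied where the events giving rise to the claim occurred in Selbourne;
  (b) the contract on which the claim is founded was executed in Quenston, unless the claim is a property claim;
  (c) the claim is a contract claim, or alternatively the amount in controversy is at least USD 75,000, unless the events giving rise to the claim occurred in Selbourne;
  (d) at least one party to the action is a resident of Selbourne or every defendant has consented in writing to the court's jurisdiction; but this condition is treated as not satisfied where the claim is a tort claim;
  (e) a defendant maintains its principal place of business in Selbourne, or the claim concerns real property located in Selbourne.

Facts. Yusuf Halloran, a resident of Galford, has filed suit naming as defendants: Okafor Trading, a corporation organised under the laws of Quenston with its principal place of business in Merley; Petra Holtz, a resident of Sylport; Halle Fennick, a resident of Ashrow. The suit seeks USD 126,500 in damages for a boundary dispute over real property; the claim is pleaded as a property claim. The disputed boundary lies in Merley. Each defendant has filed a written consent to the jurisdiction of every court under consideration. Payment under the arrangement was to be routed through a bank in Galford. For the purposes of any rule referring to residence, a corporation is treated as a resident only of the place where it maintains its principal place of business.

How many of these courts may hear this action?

The Civil Court of Galford:
  (a) The claim is a property claim, not a consumer claim — that alternative is enough. Condition met.
  (b) The plaintiff resides in Galford, so this disjunct is met. Met.
  (c) The amount in controversy is USD 126,500, within the 250,000 dollars ceiling, which satisfies one of the alternatives. Satisfied.
  (d) Every defendant has filed written consent. However, the amount in controversy is $126,500, within the $150,000 ceiling, which falls within the stated exception and so defeats the condition. Condition not met.
  (e) The property lies in Merley, not Galford; the claim is a property claim, not an employment claim — every alternative fails. And the defendants reside as follows — Okafor Trading in Merley, Petra Holtz in Sylport, Halle Fennick in Ashrow — not all in Galford, so the proviso does not save it. Not met.
  → The court lacks jurisdiction.
The Civil Court of Selbourne:
  (a) No defendant resides in Selbourne (they reside in Merley, Sylport, Ashrow); the amount in controversy is USD 126,500, above the $10,000 ceiling — no alternative holds. Condition not met.
  (b) No contract (and hence no place of execution) is alleged. However, the claim is a property claim, so the 'unless' proviso supplies this condition. Condition met.
  (c) The amount in controversy is USD 126,500, which meets the USD 75,000 floor, so one alternative holds. Satisfied.
  (d) Every defendant has filed written consent, so this disjunct is met. The carve-out does not apply: the claim is a property claim, not a tort claim. Condition met.
  (e) The corporate defendant(s) have their principal place of business in Merley, not Selbourne; the property lies in Merley, not Selbourne — every alternative fails. Not satisfied.
  → Not every requirement is met — no jurisdiction.
No court satisfies all of its conditions.

0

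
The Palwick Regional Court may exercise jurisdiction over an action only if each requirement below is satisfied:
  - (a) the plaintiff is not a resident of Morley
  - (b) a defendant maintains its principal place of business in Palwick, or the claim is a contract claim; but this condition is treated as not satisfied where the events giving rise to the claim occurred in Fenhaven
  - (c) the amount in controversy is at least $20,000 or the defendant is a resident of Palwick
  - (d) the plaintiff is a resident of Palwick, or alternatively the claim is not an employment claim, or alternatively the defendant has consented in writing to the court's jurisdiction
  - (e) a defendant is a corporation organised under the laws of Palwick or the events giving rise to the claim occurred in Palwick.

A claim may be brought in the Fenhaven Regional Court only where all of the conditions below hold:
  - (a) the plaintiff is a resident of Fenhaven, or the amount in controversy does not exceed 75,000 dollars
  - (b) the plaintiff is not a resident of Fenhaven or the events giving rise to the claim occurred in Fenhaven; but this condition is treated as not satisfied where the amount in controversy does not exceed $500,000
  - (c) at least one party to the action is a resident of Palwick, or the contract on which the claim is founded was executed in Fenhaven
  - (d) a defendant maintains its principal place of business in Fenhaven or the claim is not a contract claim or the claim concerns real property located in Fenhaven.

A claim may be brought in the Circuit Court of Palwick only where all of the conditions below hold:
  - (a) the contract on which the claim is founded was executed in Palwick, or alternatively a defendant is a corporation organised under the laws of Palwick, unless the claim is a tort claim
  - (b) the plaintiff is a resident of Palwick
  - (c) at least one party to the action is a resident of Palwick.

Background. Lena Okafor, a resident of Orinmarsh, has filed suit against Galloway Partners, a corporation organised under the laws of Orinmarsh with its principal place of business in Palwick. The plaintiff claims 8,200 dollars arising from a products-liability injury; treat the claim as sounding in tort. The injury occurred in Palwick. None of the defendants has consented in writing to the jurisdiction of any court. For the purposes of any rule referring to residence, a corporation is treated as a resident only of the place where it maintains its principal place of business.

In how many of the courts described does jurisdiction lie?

1

The Palwick Regional Court:
  (a) The plaintiff resides in Orinmarsh, which is not Morley. Satisfied.
  (b) Galloway Partners has its principal place of business in Palwick, so this disjunct is met. The exception is not triggered, since the operative events occurred in Palwick, not Fenhaven. Condition met.
  (c) The defendant resides in Palwick, so one alternative holds. Condition met.
  (d) The claim is a tort claim, not an employment claim, so this disjunct is met. Condition met.
  (e) The operative events occurred in Palwick, which satisfies one of the alternatives. Met.
  → Every requirement is satisfied — jurisdiction.
The Fenhaven Regional Court:
  (a) The amount in controversy is USD 8,200, within the $75,000 ceiling — that alternative is enough. Met.
  (b) The plaintiff resides in Orinmarsh, which is not Fenhaven — that alternative is enough. However, the amount in controversy is USD 8,200, within the 500,000 dollars ceiling, which falls within the stated exception and so defeats the condition. Condition not met.
  (c) Galloway Partners resides in Palwick, so this disjunct is met. Satisfied.
  (d) The claim is a tort claim, not a contract claim, which satisfies one of the alternatives. Condition met.
  → Not every requirement is met — no jurisdiction.
The Circuit Court of Palwick:
  (a) No contract (and hence no place of execution) is alleged; the corporate defendant(s) are organised in Orinmarsh, not Palwick — none of the alternatives is met. However, the claim is a tort claim, so the 'unless' proviso supplies this condition. Condition met.
  (b) The plaintiff resides in Orinmarsh, not Palwick. Not satisfied.
  (c) Galloway Partners resides in Palwick. Satisfied.
  → Not every requirement is met — no jurisdiction.
Courts with jurisdiction: the Palwick Regional Court — 1 in total.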